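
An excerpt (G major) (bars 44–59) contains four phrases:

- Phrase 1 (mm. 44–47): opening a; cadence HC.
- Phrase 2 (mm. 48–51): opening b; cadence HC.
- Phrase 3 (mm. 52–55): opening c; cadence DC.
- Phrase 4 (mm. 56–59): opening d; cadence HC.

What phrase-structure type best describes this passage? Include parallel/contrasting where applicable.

Phrase 4 ends with a half cadence, no stronger than phrase 2's half cadence, so the four phrases do not form a double period; nor do phrases 3–4 duplicate 1–2, so it is not a repeated period. With no phrase reaching a conclusive cadence, the passage is a phrase group.

phrase group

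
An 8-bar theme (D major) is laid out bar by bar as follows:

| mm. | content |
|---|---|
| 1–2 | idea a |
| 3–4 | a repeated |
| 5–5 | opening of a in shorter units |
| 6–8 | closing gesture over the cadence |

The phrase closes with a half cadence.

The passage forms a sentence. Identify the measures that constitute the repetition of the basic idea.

The presentation of a sentence is the basic idea (mm. 1–2) plus its repetition (bars 3–4); the repetition of the basic idea is therefore measures 3-4.

measures 3–4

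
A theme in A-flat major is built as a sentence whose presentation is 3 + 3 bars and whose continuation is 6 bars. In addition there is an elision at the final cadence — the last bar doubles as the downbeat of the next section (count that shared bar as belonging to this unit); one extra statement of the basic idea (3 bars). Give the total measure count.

15 measures

Basic sentence: 3 + 3 + 6 = 12 bars.
12 (basic form) + 3 (extra statement) = 15.
The elision shares a bar with the next section but does not change this unit's count.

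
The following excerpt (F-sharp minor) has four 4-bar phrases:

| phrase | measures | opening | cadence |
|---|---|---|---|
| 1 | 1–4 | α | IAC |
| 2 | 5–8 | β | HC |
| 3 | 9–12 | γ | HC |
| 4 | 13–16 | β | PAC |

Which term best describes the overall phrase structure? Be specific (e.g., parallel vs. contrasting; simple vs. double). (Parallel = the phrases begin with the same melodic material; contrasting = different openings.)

Four phrases in two halves: the first half (mm. 1-8) ends with a half cadence, the second (bars 9–16) with a perfect authentic cadence — a large antecedent–consequent pair, i.e. a double period.
Phrase 3 begins with different material from phrase 1, making it contrasting.

contrasting double period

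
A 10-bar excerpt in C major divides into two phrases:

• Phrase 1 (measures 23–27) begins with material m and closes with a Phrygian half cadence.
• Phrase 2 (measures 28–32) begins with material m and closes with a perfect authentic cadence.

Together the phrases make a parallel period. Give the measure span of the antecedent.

The phrase ending with the weaker cadence (Phrygian half cadence) is the antecedent; the one ending more conclusively (perfect authentic cadence) is the consequent. The antecedent is measures 23–27.

measures 23–27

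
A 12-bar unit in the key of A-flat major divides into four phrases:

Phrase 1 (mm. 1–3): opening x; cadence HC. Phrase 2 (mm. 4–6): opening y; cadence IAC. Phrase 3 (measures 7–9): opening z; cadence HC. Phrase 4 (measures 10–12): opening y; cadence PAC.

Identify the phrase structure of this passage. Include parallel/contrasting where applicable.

contrasting double period

Four phrases in two halves: the first half (measures 1-6) ends with an imperfect authentic cadence, the second (mm. 7-12) with a perfect authentic cadence — a large antecedent–consequent pair, i.e. a double period.
Phrase 3 begins with different material from phrase 1, making it contrasting.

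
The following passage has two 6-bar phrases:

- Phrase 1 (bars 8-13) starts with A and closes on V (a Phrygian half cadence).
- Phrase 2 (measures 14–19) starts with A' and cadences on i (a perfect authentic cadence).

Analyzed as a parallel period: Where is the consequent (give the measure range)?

The antecedent is the phrase ending with the weaker cadence (Phrygian half cadence, phrase 1) and the consequent the one ending more conclusively (perfect authentic cadence, phrase 2); the consequent is mm. 14–19.

measures 14–19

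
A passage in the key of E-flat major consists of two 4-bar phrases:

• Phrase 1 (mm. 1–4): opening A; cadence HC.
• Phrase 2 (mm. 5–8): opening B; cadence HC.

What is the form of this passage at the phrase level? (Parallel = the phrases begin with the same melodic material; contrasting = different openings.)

phrase group

The second phrase closes with a half cadence, which is not stronger than the first phrase's half cadence; without a weak→strong cadential pair there is no antecedent–consequent relationship, so this is a phrase group rather than a period.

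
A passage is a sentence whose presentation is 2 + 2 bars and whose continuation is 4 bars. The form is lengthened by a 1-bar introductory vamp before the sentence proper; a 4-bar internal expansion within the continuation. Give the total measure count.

Basic sentence: 2 + 2 + 4 = 8 bars.
8 (basic form) + 1 (introduction) + 4 (internal expansion) = 13.

13 measures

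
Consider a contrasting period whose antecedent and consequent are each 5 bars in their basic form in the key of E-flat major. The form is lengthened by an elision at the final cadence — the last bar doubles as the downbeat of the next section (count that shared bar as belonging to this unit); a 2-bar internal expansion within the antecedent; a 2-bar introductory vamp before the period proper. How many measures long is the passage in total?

14 measures

Basic contrasting period: 5 + 5 = 10 bars.
10 (basic form) + 2 (internal expansion) + 2 (introduction) = 14.
The elision shares a bar with the next section but does not change this unit's count.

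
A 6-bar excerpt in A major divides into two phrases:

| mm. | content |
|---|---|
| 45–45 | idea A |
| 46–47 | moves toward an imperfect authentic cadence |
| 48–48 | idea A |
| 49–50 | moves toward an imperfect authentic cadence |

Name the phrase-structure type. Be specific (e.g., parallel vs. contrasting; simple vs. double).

Both phrases have the same opening (A) and the same cadence (imperfect authentic cadence): the second is a restatement, not a consequent, so this is a repeated phrase rather than a period.

repeated phrase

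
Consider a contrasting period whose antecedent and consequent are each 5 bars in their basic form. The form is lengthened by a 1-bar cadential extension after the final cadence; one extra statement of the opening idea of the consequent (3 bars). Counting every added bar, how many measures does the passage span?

Basic contrasting period: 5 + 5 = 10 bars.
10 (basic form) + 1 (cadential extension) + 3 (extra statement) = 14.

14 measures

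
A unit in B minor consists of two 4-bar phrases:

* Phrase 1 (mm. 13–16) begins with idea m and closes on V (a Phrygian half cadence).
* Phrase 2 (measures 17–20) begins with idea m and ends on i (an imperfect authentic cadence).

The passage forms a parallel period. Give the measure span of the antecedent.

measures 13–16

The phrase ending with the weaker cadence (Phrygian half cadence) is the antecedent; the one ending more conclusively (imperfect authentic cadence) is the consequent. The antecedent is measures 13–16.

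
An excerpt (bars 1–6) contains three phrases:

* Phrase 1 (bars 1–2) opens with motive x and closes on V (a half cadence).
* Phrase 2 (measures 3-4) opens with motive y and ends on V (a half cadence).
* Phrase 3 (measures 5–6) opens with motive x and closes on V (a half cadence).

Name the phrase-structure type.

The final phrase closes with a half cadence, which is not stronger than the preceding half cadence; the 3 phrases lack an overall antecedent–consequent design and so form a phrase group.

phrase group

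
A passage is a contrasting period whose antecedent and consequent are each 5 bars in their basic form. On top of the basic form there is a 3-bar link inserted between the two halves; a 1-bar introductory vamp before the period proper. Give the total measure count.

Basic contrasting period: 5 + 5 = 10 bars.
10 (basic form) + 3 (link) + 1 (introduction) = 14.

14 measures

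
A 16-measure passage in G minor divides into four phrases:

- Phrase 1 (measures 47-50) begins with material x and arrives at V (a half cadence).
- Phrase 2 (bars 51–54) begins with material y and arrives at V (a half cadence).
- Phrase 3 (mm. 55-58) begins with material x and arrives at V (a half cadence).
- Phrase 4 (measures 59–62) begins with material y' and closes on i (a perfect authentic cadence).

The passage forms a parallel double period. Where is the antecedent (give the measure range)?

measures 47–54

In a double period the four phrases pair into a large antecedent (phrases 1–2, ending half cadence) and a large consequent (phrases 3–4, ending perfect authentic cadence). The antecedent spans mm. 47–54.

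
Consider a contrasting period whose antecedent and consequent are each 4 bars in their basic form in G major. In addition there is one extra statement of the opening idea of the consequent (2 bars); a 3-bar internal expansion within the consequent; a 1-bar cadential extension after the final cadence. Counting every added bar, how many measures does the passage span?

Basic contrasting period: 4 + 4 = 8 bars.
8 (basic form) + 2 (extra statement) + 3 (internal expansion) + 1 (cadential extension) = 14.

14 measures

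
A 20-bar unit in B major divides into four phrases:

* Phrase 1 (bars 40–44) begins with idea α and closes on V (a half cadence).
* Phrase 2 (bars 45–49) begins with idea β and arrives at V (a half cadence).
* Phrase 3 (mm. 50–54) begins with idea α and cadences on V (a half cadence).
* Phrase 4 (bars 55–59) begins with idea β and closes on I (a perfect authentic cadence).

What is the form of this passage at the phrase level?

Four phrases in two halves: the first half (mm. 40–49) ends with a half cadence, the second (mm. 50–59) with a perfect authentic cadence — a large antecedent–consequent pair, i.e. a double period.
Phrase 3 begins with the same material as phrase 1, making it parallel.

parallel double period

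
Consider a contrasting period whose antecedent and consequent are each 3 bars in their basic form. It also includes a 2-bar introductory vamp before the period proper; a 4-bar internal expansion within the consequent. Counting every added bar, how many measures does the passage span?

Basic contrasting period: 3 + 3 = 6 bars.
6 (basic form) + 2 (introduction) + 4 (internal expansion) = 12.

12 measures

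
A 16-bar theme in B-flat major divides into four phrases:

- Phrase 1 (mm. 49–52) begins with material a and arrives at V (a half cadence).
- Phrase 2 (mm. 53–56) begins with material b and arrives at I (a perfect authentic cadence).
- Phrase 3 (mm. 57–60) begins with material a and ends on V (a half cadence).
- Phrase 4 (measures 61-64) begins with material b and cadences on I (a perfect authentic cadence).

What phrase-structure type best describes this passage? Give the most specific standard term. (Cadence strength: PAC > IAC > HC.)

The cadence pattern HC–PAC–HC–PAC is weak–strong twice, and phrases 3–4 restate phrases 1–2: a period heard twice, not a double period (which would end weakly at phrase 2).

repeated period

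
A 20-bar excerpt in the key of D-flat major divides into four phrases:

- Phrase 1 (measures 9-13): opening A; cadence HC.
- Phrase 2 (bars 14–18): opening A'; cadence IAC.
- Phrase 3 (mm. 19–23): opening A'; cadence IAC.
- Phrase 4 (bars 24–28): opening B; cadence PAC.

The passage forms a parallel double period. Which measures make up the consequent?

In a double period the first pair of phrases (ending imperfect authentic cadence) is the large antecedent and the second pair (ending perfect authentic cadence) is the large consequent; the consequent is measures 19–28.

measures 19–28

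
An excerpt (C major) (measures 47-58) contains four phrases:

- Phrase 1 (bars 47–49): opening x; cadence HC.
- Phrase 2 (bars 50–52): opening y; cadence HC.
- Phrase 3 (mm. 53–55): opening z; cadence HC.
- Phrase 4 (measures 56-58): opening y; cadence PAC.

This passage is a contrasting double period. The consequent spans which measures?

measures 53–58

In a double period the four phrases pair into a large antecedent (phrases 1–2, ending half cadence) and a large consequent (phrases 3–4, ending perfect authentic cadence). The consequent spans bars 53–58.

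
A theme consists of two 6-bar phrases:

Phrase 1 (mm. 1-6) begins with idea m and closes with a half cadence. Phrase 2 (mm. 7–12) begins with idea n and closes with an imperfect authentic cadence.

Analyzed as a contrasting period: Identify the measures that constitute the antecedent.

measures 1–6

The antecedent is the phrase ending with the weaker cadence (half cadence, phrase 1) and the consequent the one ending more conclusively (imperfect authentic cadence, phrase 2); the antecedent is mm. 1–6.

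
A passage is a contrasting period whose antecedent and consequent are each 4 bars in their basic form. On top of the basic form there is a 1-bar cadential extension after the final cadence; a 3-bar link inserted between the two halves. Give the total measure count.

12 measures

Basic contrasting period: 4 + 4 = 8 bars.
8 (basic form) + 1 (cadential extension) + 3 (link) = 12.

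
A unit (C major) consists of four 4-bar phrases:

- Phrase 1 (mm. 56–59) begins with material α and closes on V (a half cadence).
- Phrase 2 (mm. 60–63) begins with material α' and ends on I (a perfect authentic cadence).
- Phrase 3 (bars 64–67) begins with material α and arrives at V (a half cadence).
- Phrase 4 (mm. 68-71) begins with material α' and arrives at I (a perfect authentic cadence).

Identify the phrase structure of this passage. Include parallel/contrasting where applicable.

The cadence pattern HC–PAC–HC–PAC is weak–strong twice, and phrases 3–4 restate phrases 1–2: a period heard twice, not a double period (which would end weakly at phrase 2).

repeated period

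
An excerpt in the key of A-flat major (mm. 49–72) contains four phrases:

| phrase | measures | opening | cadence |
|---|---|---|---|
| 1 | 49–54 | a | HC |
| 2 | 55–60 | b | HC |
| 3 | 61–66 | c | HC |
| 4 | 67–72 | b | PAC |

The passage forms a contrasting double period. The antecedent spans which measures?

measures 49–60

In a double period the four phrases pair into a large antecedent (phrases 1–2, ending half cadence) and a large consequent (phrases 3–4, ending perfect authentic cadence). The antecedent spans mm. 49–60.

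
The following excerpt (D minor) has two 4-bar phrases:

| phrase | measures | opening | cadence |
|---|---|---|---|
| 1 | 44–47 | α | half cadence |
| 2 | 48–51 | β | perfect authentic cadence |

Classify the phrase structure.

contrasting period

Phrase 1 ends with a half cadence (weaker) and phrase 2 with a perfect authentic cadence (stronger): antecedent + consequent = a period.
The two phrases open with different material (α / β), so the period is contrasting.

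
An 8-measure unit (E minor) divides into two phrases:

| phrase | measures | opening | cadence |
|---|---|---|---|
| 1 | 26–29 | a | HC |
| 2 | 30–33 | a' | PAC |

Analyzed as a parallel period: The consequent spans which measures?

measures 30–33

The antecedent is the phrase ending with the weaker cadence (half cadence, phrase 1) and the consequent the one ending more conclusively (perfect authentic cadence, phrase 2); the consequent is mm. 30-33.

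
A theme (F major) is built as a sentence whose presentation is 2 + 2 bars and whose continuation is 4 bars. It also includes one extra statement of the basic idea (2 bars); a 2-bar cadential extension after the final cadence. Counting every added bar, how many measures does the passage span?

12 measures

Basic sentence: 2 + 2 + 4 = 8 bars.
8 (basic form) + 2 (extra statement) + 2 (cadential extension) = 12.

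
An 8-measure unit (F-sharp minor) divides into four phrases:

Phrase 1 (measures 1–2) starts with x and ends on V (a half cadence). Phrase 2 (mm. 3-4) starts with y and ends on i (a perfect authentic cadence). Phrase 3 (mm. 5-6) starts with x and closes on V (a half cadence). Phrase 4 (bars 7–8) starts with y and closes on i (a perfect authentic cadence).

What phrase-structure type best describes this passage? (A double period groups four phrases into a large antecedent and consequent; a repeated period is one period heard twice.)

repeated period

The cadence pattern HC–PAC–HC–PAC is weak–strong twice, and phrases 3–4 restate phrases 1–2: a period heard twice, not a double period (which would end weakly at phrase 2).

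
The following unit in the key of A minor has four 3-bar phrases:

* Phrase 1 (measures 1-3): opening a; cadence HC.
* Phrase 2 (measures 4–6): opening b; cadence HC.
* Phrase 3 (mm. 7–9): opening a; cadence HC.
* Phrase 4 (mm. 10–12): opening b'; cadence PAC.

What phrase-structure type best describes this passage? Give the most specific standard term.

parallel double period

Four phrases in two halves: the first half (bars 1-6) ends with a half cadence, the second (bars 7–12) with a perfect authentic cadence — a large antecedent–consequent pair, i.e. a double period.
Phrase 3 begins with the same material as phrase 1, making it parallel.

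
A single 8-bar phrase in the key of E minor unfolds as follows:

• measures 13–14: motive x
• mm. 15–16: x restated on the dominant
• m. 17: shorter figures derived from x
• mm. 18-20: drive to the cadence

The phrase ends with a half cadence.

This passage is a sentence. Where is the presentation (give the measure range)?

The presentation of a sentence is the basic idea (measures 13–14) plus its repetition (mm. 15-16); the presentation is therefore mm. 13-16.

measures 13–16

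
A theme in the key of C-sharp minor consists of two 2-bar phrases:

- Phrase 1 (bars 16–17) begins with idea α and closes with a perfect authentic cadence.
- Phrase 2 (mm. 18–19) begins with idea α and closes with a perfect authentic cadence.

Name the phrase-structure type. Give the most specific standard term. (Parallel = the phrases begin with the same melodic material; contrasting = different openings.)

Both phrases have the same opening (α) and the same cadence (perfect authentic cadence): the second is a restatement, not a consequent, so this is a repeated phrase rather than a period.

repeated phrase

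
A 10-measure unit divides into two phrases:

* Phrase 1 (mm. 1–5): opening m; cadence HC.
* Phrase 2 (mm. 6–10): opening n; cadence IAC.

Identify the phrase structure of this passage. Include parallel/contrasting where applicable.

contrasting period

Phrase 1 ends with a half cadence (weaker) and phrase 2 with an imperfect authentic cadence (stronger): antecedent + consequent = a period.
The two phrases open with different material (m / n), so the period is contrasting.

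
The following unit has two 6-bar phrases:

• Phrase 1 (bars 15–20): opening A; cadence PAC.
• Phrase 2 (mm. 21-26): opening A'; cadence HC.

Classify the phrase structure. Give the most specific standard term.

The second phrase closes with a half cadence, which is not stronger than the first phrase's perfect authentic cadence; without a weak→strong cadential pair there is no antecedent–consequent relationship, so this is a phrase group rather than a period.

phrase group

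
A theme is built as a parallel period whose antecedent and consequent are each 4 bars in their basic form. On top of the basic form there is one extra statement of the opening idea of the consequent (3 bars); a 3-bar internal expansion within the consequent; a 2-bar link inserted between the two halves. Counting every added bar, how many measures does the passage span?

16 measures

Basic parallel period: 4 + 4 = 8 bars.
8 (basic form) + 3 (extra statement) + 3 (internal expansion) + 2 (link) = 16.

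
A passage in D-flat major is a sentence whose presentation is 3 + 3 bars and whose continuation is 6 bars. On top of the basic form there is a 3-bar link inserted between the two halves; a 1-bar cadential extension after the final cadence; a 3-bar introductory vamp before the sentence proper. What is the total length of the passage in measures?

19 measures

Basic sentence: 3 + 3 + 6 = 12 bars.
12 (basic form) + 3 (link) + 1 (cadential extension) + 3 (introduction) = 19.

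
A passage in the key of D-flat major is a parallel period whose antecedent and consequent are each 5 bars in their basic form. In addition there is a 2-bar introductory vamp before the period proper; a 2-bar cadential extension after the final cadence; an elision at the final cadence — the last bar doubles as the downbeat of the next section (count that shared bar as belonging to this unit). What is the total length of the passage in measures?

14 measures

Basic parallel period: 5 + 5 = 10 bars.
10 (basic form) + 2 (introduction) + 2 (cadential extension) = 14.
The elision shares a bar with the next section but does not change this unit's count.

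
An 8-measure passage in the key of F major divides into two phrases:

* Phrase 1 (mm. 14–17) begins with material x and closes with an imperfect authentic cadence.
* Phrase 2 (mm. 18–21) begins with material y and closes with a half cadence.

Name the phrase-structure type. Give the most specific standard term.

The second phrase closes with a half cadence, which is not stronger than the first phrase's imperfect authentic cadence; without a weak→strong cadential pair there is no antecedent–consequent relationship, so this is a phrase group rather than a period.

phrase group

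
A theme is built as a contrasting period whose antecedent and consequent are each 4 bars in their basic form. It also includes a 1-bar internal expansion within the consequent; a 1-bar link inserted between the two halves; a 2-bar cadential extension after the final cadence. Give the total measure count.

Basic contrasting period: 4 + 4 = 8 bars.
8 (basic form) + 1 (internal expansion) + 1 (link) + 2 (cadential extension) = 12.

12 measures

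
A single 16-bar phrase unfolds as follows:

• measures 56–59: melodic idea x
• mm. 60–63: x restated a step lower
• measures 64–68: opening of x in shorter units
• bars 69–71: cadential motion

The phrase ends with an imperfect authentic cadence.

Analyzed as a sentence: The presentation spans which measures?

The presentation of a sentence is the basic idea (bars 56–59) plus its repetition (mm. 60–63); the presentation is therefore measures 56–63.

measures 56–63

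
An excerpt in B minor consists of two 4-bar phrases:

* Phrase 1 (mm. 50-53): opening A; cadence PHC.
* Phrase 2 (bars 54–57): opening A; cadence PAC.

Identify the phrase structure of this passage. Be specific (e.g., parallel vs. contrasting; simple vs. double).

parallel period

Phrase 1 ends with a Phrygian half cadence (weaker) and phrase 2 with a perfect authentic cadence (stronger): antecedent + consequent = a period.
The two phrases open with the same material (A / A), so the period is parallel.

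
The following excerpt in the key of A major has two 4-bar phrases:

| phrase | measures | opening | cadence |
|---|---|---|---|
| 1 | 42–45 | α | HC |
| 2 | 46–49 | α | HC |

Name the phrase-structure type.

repeated phrase

Both phrases have the same opening (α) and the same cadence (half cadence): the second is a restatement, not a consequent, so this is a repeated phrase rather than a period.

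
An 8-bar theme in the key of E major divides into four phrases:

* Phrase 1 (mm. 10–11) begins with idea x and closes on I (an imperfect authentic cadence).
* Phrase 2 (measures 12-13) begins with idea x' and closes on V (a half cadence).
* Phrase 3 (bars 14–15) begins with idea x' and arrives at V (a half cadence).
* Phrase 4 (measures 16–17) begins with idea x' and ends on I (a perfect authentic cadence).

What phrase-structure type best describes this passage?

Four phrases in two halves: the first half (mm. 10-13) ends with a half cadence, the second (measures 14–17) with a perfect authentic cadence — a large antecedent–consequent pair, i.e. a double period.
Phrase 3 begins with the same material as phrase 1, making it parallel.

parallel double period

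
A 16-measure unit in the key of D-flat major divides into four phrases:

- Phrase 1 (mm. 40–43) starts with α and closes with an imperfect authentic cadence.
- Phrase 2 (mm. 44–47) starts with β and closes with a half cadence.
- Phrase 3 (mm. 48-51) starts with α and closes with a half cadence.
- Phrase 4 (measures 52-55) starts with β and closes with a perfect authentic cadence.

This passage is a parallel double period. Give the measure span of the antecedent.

measures 40–47

In a double period the four phrases pair into a large antecedent (phrases 1–2, ending half cadence) and a large consequent (phrases 3–4, ending perfect authentic cadence). The antecedent spans mm. 40-47.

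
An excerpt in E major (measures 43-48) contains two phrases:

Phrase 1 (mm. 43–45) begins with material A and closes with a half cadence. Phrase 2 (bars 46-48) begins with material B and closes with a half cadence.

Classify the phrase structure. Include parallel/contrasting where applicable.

The second phrase closes with a half cadence, which is not stronger than the first phrase's half cadence; without a weak→strong cadential pair there is no antecedent–consequent relationship, so this is a phrase group rather than a period.

phrase group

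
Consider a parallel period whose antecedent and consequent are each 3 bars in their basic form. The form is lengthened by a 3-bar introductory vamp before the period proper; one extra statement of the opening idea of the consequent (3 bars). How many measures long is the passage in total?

12 measures

Basic parallel period: 3 + 3 = 6 bars.
6 (basic form) + 3 (introduction) + 3 (extra statement) = 12.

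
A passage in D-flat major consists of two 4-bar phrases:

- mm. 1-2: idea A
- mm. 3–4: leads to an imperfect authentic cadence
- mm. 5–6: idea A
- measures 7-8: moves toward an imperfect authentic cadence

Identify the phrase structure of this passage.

Both phrases have the same opening (A) and the same cadence (imperfect authentic cadence): the second is a restatement, not a consequent, so this is a repeated phrase rather than a period.

repeated phrase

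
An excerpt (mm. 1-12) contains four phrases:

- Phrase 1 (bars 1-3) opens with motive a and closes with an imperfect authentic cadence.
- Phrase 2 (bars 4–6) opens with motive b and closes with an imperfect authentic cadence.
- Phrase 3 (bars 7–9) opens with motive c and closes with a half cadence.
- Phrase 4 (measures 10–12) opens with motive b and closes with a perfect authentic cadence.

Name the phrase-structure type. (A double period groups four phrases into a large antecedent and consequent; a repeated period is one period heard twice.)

Four phrases in two halves: the first half (mm. 1-6) ends with an imperfect authentic cadence, the second (mm. 7–12) with a perfect authentic cadence — a large antecedent–consequent pair, i.e. a double period.
Phrase 3 begins with different material from phrase 1, making it contrasting.

contrasting double period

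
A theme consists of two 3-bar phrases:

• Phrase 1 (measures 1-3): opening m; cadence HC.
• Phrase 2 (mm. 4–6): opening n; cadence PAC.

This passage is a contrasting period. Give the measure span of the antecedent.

measures 1–3

The antecedent is the phrase ending with the weaker cadence (half cadence, phrase 1) and the consequent the one ending more conclusively (perfect authentic cadence, phrase 2); the antecedent is measures 1–3.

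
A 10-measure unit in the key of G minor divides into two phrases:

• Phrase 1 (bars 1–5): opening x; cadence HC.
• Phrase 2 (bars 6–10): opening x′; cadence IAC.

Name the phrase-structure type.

Phrase 1 ends with a half cadence (weaker) and phrase 2 with an imperfect authentic cadence (stronger): antecedent + consequent = a period.
The two phrases open with the same material (x / x′), so the period is parallel.

parallel period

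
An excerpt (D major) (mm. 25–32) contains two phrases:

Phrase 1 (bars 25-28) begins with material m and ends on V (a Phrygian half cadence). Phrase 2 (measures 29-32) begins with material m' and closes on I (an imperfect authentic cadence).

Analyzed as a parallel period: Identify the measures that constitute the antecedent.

The antecedent is the phrase ending with the weaker cadence (Phrygian half cadence, phrase 1) and the consequent the one ending more conclusively (imperfect authentic cadence, phrase 2); the antecedent is mm. 25–28.

measures 25–28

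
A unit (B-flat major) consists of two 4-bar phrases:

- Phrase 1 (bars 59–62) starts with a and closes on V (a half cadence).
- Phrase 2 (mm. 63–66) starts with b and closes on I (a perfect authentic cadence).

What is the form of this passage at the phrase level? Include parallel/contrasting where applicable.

Phrase 1 ends with a half cadence (weaker) and phrase 2 with a perfect authentic cadence (stronger): antecedent + consequent = a period.
The two phrases open with different material (a / b), so the period is contrasting.

contrasting period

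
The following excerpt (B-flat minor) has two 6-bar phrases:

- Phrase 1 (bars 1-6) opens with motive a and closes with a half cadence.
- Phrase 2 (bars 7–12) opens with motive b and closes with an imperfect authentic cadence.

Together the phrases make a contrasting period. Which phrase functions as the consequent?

phrase 2

The phrase ending with the weaker cadence (half cadence) is the antecedent; the one ending more conclusively (imperfect authentic cadence) is the consequent. The consequent is phrase 2.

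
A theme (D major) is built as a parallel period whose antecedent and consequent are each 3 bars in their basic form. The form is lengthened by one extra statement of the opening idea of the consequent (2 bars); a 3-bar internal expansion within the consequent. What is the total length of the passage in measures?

Basic parallel period: 3 + 3 = 6 bars.
6 (basic form) + 2 (extra statement) + 3 (internal expansion) = 11.

11 measures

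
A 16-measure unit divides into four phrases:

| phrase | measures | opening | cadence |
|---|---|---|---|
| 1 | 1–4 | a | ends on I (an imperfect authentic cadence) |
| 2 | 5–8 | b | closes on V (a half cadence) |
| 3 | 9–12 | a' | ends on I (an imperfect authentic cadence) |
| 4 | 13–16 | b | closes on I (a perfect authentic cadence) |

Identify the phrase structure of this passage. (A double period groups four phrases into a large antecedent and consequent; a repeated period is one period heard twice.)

parallel double period

Four phrases in two halves: the first half (mm. 1–8) ends with a half cadence, the second (mm. 9–16) with a perfect authentic cadence — a large antecedent–consequent pair, i.e. a double period.
Phrase 3 begins with the same material as phrase 1, making it parallel.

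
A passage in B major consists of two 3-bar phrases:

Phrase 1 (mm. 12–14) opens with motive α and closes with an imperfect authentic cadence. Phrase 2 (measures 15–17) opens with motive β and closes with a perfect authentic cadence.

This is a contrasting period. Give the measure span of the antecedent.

The phrase ending with the weaker cadence (imperfect authentic cadence) is the antecedent; the one ending more conclusively (perfect authentic cadence) is the consequent. The antecedent is measures 12–14.

measures 12–14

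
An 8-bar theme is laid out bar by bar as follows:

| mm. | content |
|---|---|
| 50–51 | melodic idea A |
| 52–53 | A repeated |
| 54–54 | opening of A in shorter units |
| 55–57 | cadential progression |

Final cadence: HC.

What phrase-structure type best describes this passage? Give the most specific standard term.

sentence

Basic idea (mm. 50–51) + its repetition (measures 52–53) form the presentation; fragmentation and cadence (mm. 54–57) form the continuation — the 8-bar whole is a sentence.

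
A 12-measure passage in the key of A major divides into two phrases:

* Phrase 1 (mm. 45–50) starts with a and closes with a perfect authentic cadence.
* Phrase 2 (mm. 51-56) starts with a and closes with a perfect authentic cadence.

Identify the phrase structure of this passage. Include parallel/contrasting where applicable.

repeated phrase

Both phrases have the same opening (a) and the same cadence (perfect authentic cadence): the second is a restatement, not a consequent, so this is a repeated phrase rather than a period.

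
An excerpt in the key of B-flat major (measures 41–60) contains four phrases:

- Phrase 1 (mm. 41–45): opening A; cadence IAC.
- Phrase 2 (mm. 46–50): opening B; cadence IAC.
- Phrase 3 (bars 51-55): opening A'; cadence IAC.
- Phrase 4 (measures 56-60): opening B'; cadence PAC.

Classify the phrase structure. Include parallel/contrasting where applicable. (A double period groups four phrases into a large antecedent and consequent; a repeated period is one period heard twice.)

Four phrases in two halves: the first half (bars 41–50) ends with an imperfect authentic cadence, the second (measures 51-60) with a perfect authentic cadence — a large antecedent–consequent pair, i.e. a double period.
Phrase 3 begins with the same material as phrase 1, making it parallel.

parallel double period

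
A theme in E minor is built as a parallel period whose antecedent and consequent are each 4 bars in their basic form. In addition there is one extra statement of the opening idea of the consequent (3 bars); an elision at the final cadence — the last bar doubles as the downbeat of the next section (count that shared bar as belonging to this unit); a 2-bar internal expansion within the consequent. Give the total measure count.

Basic parallel period: 4 + 4 = 8 bars.
8 (basic form) + 3 (extra statement) + 2 (internal expansion) = 13.
The elision shares a bar with the next section but does not change this unit's count.

13 measures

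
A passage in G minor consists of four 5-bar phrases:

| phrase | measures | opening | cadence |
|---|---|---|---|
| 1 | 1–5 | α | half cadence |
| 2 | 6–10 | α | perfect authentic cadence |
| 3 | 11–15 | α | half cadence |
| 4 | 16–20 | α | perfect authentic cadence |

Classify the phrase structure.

repeated period

The cadence pattern HC–PAC–HC–PAC is weak–strong twice, and phrases 3–4 restate phrases 1–2: a period heard twice, not a double period (which would end weakly at phrase 2).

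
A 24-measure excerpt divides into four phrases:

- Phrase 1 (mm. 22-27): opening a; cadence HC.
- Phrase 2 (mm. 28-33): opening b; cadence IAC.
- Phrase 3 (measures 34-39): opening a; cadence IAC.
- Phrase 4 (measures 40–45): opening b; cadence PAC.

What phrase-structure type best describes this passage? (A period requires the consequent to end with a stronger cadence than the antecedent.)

Four phrases in two halves: the first half (bars 22–33) ends with an imperfect authentic cadence, the second (mm. 34–45) with a perfect authentic cadence — a large antecedent–consequent pair, i.e. a double period.
Phrase 3 begins with the same material as phrase 1, making it parallel.

parallel double period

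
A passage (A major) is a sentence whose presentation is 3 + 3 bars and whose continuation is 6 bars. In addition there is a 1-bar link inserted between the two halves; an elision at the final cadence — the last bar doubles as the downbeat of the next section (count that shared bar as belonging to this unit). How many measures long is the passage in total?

Basic sentence: 3 + 3 + 6 = 12 bars.
12 (basic form) + 1 (link) = 13.
The elision shares a bar with the next section but does not change this unit's count.

13 measures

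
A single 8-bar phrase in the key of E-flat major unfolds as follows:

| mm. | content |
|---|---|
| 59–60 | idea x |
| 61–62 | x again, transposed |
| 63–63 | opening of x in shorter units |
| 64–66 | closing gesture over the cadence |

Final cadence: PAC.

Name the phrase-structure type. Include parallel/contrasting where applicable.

Basic idea (measures 59-60) + its repetition (bars 61–62) form the presentation; fragmentation and cadence (mm. 63-66) form the continuation — the 8-bar whole is a sentence.

sentence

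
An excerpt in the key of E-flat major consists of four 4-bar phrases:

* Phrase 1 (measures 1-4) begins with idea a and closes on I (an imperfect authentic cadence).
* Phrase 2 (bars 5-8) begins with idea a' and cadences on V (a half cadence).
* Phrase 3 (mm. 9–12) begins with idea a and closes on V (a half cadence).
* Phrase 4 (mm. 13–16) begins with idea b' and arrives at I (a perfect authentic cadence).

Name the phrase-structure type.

Four phrases in two halves: the first half (bars 1-8) ends with a half cadence, the second (bars 9–16) with a perfect authentic cadence — a large antecedent–consequent pair, i.e. a double period.
Phrase 3 begins with the same material as phrase 1, making it parallel.

parallel double period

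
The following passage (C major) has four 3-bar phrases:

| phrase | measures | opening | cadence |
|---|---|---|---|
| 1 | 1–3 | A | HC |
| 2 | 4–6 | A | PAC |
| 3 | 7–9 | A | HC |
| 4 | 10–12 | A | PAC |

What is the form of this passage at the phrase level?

The cadence pattern HC–PAC–HC–PAC is weak–strong twice, and phrases 3–4 restate phrases 1–2: a period heard twice, not a double period (which would end weakly at phrase 2).

repeated period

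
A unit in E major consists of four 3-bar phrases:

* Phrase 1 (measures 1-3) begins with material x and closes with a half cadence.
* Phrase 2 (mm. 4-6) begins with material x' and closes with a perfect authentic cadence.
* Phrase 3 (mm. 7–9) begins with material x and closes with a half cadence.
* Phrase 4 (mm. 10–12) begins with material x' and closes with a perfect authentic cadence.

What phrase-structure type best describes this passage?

The cadence pattern HC–PAC–HC–PAC is weak–strong twice, and phrases 3–4 restate phrases 1–2: a period heard twice, not a double period (which would end weakly at phrase 2).

repeated period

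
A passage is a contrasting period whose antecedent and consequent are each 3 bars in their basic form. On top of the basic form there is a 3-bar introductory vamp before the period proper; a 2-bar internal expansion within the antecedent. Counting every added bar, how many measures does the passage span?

11 measures

Basic contrasting period: 3 + 3 = 6 bars.
6 (basic form) + 3 (introduction) + 2 (internal expansion) = 11.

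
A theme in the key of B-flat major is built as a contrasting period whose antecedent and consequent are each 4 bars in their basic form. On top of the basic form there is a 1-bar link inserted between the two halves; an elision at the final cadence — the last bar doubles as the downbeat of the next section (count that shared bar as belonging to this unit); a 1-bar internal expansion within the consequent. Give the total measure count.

10 measures

Basic contrasting period: 4 + 4 = 8 bars.
8 (basic form) + 1 (link) + 1 (internal expansion) = 10.
The elision shares a bar with the next section but does not change this unit's count.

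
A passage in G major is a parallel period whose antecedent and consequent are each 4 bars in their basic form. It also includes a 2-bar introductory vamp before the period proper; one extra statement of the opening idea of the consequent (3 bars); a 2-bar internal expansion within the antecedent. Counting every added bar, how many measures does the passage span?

15 measures

Basic parallel period: 4 + 4 = 8 bars.
8 (basic form) + 2 (introduction) + 3 (extra statement) + 2 (internal expansion) = 15.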